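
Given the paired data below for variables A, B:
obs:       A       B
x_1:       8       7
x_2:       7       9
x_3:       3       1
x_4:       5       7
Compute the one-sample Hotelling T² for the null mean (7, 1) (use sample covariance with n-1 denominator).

Step 1 — sample mean vector:
  mean(A) = (8 + 7 + 3 + 5) / 4 = 23/4 = 5.75
  mean(B) = (7 + 9 + 1 + 7) / 4 = 24/4 = 6
  x̄ = (5.75, 6),  deviation x̄ - mu_0 = (5.75, 6) - (7, 1) = (-1.25, 5).

Step 2 — sample covariance matrix, S[i,j] = (1/(n-1)) · Σ_k (x_{k,i} - mean_i) · (x_{k,j} - mean_j), divisor n-1 = 3:
  S[A,A] = ((2.25)·(2.25) + (1.25)·(1.25) + (-2.75)·(-2.75) + (-0.75)·(-0.75)) / 3 = 14.75/3 = 4.9167
  S[A,B] = ((2.25)·(1) + (1.25)·(3) + (-2.75)·(-5) + (-0.75)·(1)) / 3 = 19/3 = 6.3333
  S[B,B] = ((1)·(1) + (3)·(3) + (-5)·(-5) + (1)·(1)) / 3 = 36/3 = 12
  S = [[4.9167, 6.3333],
 [6.3333, 12]].

Step 3 — invert S. det(S) = 4.9167·12 - (6.3333)² = 18.8889.
  S^{-1} = (1/det) · [[d, -b], [-b, a]] = [[0.6353, -0.3353],
 [-0.3353, 0.2603]].

Step 4 — quadratic form (x̄ - mu_0)^T · S^{-1} · (x̄ - mu_0):
  S^{-1} · (x̄ - mu_0) = (-2.4706, 1.7206),
  (x̄ - mu_0)^T · [...] = (-1.25)·(-2.4706) + (5)·(1.7206) = 11.6912.

Step 5 — scale by n: T² = 4 · 11.6912 = 46.7647.

T² ≈ 46.7647


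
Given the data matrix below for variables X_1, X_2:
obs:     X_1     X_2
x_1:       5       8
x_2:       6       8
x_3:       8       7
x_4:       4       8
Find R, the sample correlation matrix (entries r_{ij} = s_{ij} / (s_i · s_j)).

Step 1 — column means:
  mean(X_1) = (5 + 6 + 8 + 4) / 4 = 23/4 = 5.75
  mean(X_2) = (8 + 8 + 7 + 8) / 4 = 31/4 = 7.75

Step 2 — sample variances and covariances s[i,j] = (1/(n-1)) · Σ_k (x_{k,i} - mean_i) · (x_{k,j} - mean_j), with n-1 = 3:
  s[X_1,X_1] = ((-0.75)·(-0.75) + (0.25)·(0.25) + (2.25)·(2.25) + (-1.75)·(-1.75)) / 3 = 8.75/3 = 2.9167
  s[X_1,X_2] = ((-0.75)·(0.25) + (0.25)·(0.25) + (2.25)·(-0.75) + (-1.75)·(0.25)) / 3 = -2.25/3 = -0.75
  s[X_2,X_2] = ((0.25)·(0.25) + (0.25)·(0.25) + (-0.75)·(-0.75) + (0.25)·(0.25)) / 3 = 0.75/3 = 0.25
  Sample standard deviations s_i = √(s[i,i]):
  s(X_1) = √(2.9167) = 1.7078
  s(X_2) = √(0.25) = 0.5

Step 3 — r_{ij} = s_{ij} / (s_i · s_j):
  r[X_1,X_1] = 1 (diagonal).
  r[X_1,X_2] = -0.75 / (1.7078 · 0.5) = -0.75 / 0.8539 = -0.8783
  r[X_2,X_2] = 1 (diagonal).

R is symmetric with unit diagonal. Assembling:

R = [[1, -0.8783],
 [-0.8783, 1]]


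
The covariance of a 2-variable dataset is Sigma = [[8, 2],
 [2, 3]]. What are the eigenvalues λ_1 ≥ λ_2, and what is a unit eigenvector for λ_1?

Step 1 — characteristic polynomial of 2×2 Sigma:
  det(Sigma - λI) = λ² - trace · λ + det = 0.
  trace = 8 + 3 = 11, det = 8·3 - (2)² = 20.
Step 2 — discriminant:
  Δ = trace² - 4·det = 121 - 80 = 41.
Step 3 — eigenvalues:
  λ = (trace ± √Δ)/2 = (11 ± 6.4031)/2,
  λ_1 = 8.7016,  λ_2 = 2.2984.

Step 4 — unit eigenvector for λ_1: solve (Sigma - λ_1 I)v = 0. First row:
  (8 - 8.7016)·v_x + (2)·v_y = 0, i.e. (-0.7016)·v_x + (2)·v_y = 0,
  so v ∝ (b, λ_1 - a) = (2, 0.7016) = u.
  ||u|| = √((2)² + (0.7016)²) = √(4.4922) ≈ 2.1195,
  v_1 = u/||u|| ≈ (0.9436, 0.331) (||v_1|| = 1).

λ_1 = 8.7016,  λ_2 = 2.2984;  v_1 ≈ (0.9436, 0.331)


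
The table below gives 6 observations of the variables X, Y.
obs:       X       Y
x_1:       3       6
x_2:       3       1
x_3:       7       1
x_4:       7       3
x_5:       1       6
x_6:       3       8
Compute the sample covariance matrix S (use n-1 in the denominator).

Step 1 — column means:
  mean(X) = (3 + 3 + 7 + 7 + 1 + 3) / 6 = 24/6 = 4
  mean(Y) = (6 + 1 + 1 + 3 + 6 + 8) / 6 = 25/6 = 4.1667

Step 2 — sample covariance S[i,j] = (1/(n-1)) · Σ_k (x_{k,i} - mean_i) · (x_{k,j} - mean_j), with n-1 = 5.
  S[X,X] = ((-1)·(-1) + (-1)·(-1) + (3)·(3) + (3)·(3) + (-3)·(-3) + (-1)·(-1)) / 5 = 30/5 = 6
  S[X,Y] = ((-1)·(1.8333) + (-1)·(-3.1667) + (3)·(-3.1667) + (3)·(-1.1667) + (-3)·(1.8333) + (-1)·(3.8333)) / 5 = -21/5 = -4.2
  S[Y,Y] = ((1.8333)·(1.8333) + (-3.1667)·(-3.1667) + (-3.1667)·(-3.1667) + (-1.1667)·(-1.1667) + (1.8333)·(1.8333) + (3.8333)·(3.8333)) / 5 = 42.8333/5 = 8.5667

S is symmetric (S[j,i] = S[i,j]). Assembling:

S = [[6, -4.2],
 [-4.2, 8.5667]]


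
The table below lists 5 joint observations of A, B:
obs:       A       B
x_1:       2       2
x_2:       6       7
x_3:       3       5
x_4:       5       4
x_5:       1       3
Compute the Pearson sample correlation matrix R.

Step 1 — column means:
  mean(A) = (2 + 6 + 3 + 5 + 1) / 5 = 17/5 = 3.4
  mean(B) = (2 + 7 + 5 + 4 + 3) / 5 = 21/5 = 4.2

Step 2 — sample variances and covariances s[i,j] = (1/(n-1)) · Σ_k (x_{k,i} - mean_i) · (x_{k,j} - mean_j), with n-1 = 4:
  s[A,A] = ((-1.4)·(-1.4) + (2.6)·(2.6) + (-0.4)·(-0.4) + (1.6)·(1.6) + (-2.4)·(-2.4)) / 4 = 17.2/4 = 4.3
  s[A,B] = ((-1.4)·(-2.2) + (2.6)·(2.8) + (-0.4)·(0.8) + (1.6)·(-0.2) + (-2.4)·(-1.2)) / 4 = 12.6/4 = 3.15
  s[B,B] = ((-2.2)·(-2.2) + (2.8)·(2.8) + (0.8)·(0.8) + (-0.2)·(-0.2) + (-1.2)·(-1.2)) / 4 = 14.8/4 = 3.7
  Sample standard deviations s_i = √(s[i,i]):
  s(A) = √(4.3) = 2.0736
  s(B) = √(3.7) = 1.9235

Step 3 — r_{ij} = s_{ij} / (s_i · s_j):
  r[A,A] = 1 (diagonal).
  r[A,B] = 3.15 / (2.0736 · 1.9235) = 3.15 / 3.9887 = 0.7897
  r[B,B] = 1 (diagonal).

R is symmetric with unit diagonal. Assembling:

R = [[1, 0.7897],
 [0.7897, 1]]


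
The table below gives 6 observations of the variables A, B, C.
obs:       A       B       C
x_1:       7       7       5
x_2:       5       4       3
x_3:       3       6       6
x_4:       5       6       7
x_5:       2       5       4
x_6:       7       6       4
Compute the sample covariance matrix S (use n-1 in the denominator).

Step 1 — column means:
  mean(A) = (7 + 5 + 3 + 5 + 2 + 7) / 6 = 29/6 = 4.8333
  mean(B) = (7 + 4 + 6 + 6 + 5 + 6) / 6 = 34/6 = 5.6667
  mean(C) = (5 + 3 + 6 + 7 + 4 + 4) / 6 = 29/6 = 4.8333

Step 2 — sample covariance S[i,j] = (1/(n-1)) · Σ_k (x_{k,i} - mean_i) · (x_{k,j} - mean_j), with n-1 = 5.
  S[A,A] = ((2.1667)·(2.1667) + (0.1667)·(0.1667) + (-1.8333)·(-1.8333) + (0.1667)·(0.1667) + (-2.8333)·(-2.8333) + (2.1667)·(2.1667)) / 5 = 20.8333/5 = 4.1667
  S[A,B] = ((2.1667)·(1.3333) + (0.1667)·(-1.6667) + (-1.8333)·(0.3333) + (0.1667)·(0.3333) + (-2.8333)·(-0.6667) + (2.1667)·(0.3333)) / 5 = 4.6667/5 = 0.9333
  S[A,C] = ((2.1667)·(0.1667) + (0.1667)·(-1.8333) + (-1.8333)·(1.1667) + (0.1667)·(2.1667) + (-2.8333)·(-0.8333) + (2.1667)·(-0.8333)) / 5 = -1.1667/5 = -0.2333
  S[B,B] = ((1.3333)·(1.3333) + (-1.6667)·(-1.6667) + (0.3333)·(0.3333) + (0.3333)·(0.3333) + (-0.6667)·(-0.6667) + (0.3333)·(0.3333)) / 5 = 5.3333/5 = 1.0667
  S[B,C] = ((1.3333)·(0.1667) + (-1.6667)·(-1.8333) + (0.3333)·(1.1667) + (0.3333)·(2.1667) + (-0.6667)·(-0.8333) + (0.3333)·(-0.8333)) / 5 = 4.6667/5 = 0.9333
  S[C,C] = ((0.1667)·(0.1667) + (-1.8333)·(-1.8333) + (1.1667)·(1.1667) + (2.1667)·(2.1667) + (-0.8333)·(-0.8333) + (-0.8333)·(-0.8333)) / 5 = 10.8333/5 = 2.1667

S is symmetric (S[j,i] = S[i,j]). Assembling:

S = [[4.1667, 0.9333, -0.2333],
 [0.9333, 1.0667, 0.9333],
 [-0.2333, 0.9333, 2.1667]]


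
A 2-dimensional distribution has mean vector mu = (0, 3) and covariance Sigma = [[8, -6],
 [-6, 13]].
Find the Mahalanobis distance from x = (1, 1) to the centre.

Step 1 — centre the observation: (x - mu) = (1, -2).

Step 2 — invert Sigma. det(Sigma) = 8·13 - (-6)² = 68.
  Sigma^{-1} = (1/det) · [[d, -b], [-b, a]] = [[0.1912, 0.0882],
 [0.0882, 0.1176]].

Step 3 — form the quadratic (x - mu)^T · Sigma^{-1} · (x - mu):
  Sigma^{-1} · (x - mu) = (0.0147, -0.1471).
  (x - mu)^T · [Sigma^{-1} · (x - mu)] = (1)·(0.0147) + (-2)·(-0.1471) = 0.3088.

Step 4 — take square root: d = √(0.3088) ≈ 0.5557.

d(x, mu) = √(0.3088) ≈ 0.5557


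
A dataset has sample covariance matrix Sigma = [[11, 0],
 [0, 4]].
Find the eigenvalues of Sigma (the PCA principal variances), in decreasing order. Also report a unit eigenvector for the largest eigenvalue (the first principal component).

Step 1 — characteristic polynomial of 2×2 Sigma:
  det(Sigma - λI) = λ² - trace · λ + det = 0.
  trace = 11 + 4 = 15, det = 11·4 - (0)² = 44.
Step 2 — discriminant:
  Δ = trace² - 4·det = 225 - 176 = 49.
Step 3 — eigenvalues:
  λ = (trace ± √Δ)/2 = (15 ± 7)/2,
  λ_1 = 11,  λ_2 = 4.

Step 4 — unit eigenvector for λ_1: Sigma is diagonal, so its eigenvectors are the coordinate axes. λ_1 = 11 is the diagonal entry on the first coordinate axis, hence
  v_1 = (1, 0) (||v_1|| = 1).

λ_1 = 11,  λ_2 = 4;  v_1 ≈ (1, 0)


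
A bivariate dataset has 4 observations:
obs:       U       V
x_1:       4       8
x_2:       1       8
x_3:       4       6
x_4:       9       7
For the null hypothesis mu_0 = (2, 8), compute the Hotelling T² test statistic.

Step 1 — sample mean vector:
  mean(U) = (4 + 1 + 4 + 9) / 4 = 18/4 = 4.5
  mean(V) = (8 + 8 + 6 + 7) / 4 = 29/4 = 7.25
  x̄ = (4.5, 7.25),  deviation x̄ - mu_0 = (4.5, 7.25) - (2, 8) = (2.5, -0.75).

Step 2 — sample covariance matrix, S[i,j] = (1/(n-1)) · Σ_k (x_{k,i} - mean_i) · (x_{k,j} - mean_j), divisor n-1 = 3:
  S[U,U] = ((-0.5)·(-0.5) + (-3.5)·(-3.5) + (-0.5)·(-0.5) + (4.5)·(4.5)) / 3 = 33/3 = 11
  S[U,V] = ((-0.5)·(0.75) + (-3.5)·(0.75) + (-0.5)·(-1.25) + (4.5)·(-0.25)) / 3 = -3.5/3 = -1.1667
  S[V,V] = ((0.75)·(0.75) + (0.75)·(0.75) + (-1.25)·(-1.25) + (-0.25)·(-0.25)) / 3 = 2.75/3 = 0.9167
  S = [[11, -1.1667],
 [-1.1667, 0.9167]].

Step 3 — invert S. det(S) = 11·0.9167 - (-1.1667)² = 8.7222.
  S^{-1} = (1/det) · [[d, -b], [-b, a]] = [[0.1051, 0.1338],
 [0.1338, 1.2611]].

Step 4 — quadratic form (x̄ - mu_0)^T · S^{-1} · (x̄ - mu_0):
  S^{-1} · (x̄ - mu_0) = (0.1624, -0.6115),
  (x̄ - mu_0)^T · [...] = (2.5)·(0.1624) + (-0.75)·(-0.6115) = 0.8646.

Step 5 — scale by n: T² = 4 · 0.8646 = 3.4586.

T² ≈ 3.4586


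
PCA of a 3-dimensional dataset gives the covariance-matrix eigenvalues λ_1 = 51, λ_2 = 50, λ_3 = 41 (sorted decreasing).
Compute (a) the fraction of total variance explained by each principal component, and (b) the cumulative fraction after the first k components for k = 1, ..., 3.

Step 1 — total variance = trace(Sigma) = Σ λ_i = 51 + 50 + 41 = 142.

Step 2 — fraction explained by component i = λ_i / Σ λ:
  PC1: 51/142 = 0.3592
  PC2: 50/142 = 0.3521
  PC3: 41/142 = 0.2887

Step 3 — cumulative fraction after k components = (λ_1 + ... + λ_k) / Σ λ:
  k = 1: 51/142 = 0.3592
  k = 2: (51 + 50)/142 = 101/142 = 0.7113
  k = 3: (51 + 50 + 41)/142 = 142/142 = 1

Summary (fraction, with percent):

explained: PC1 0.3592 (35.92%), PC2 0.3521 (35.21%), PC3 0.2887 (28.87%);  cumulative: 0.3592, 0.7113, 1


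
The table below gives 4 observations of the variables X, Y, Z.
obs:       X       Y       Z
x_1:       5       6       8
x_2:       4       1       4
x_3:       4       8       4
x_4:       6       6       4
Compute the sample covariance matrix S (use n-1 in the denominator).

Step 1 — column means:
  mean(X) = (5 + 4 + 4 + 6) / 4 = 19/4 = 4.75
  mean(Y) = (6 + 1 + 8 + 6) / 4 = 21/4 = 5.25
  mean(Z) = (8 + 4 + 4 + 4) / 4 = 20/4 = 5

Step 2 — sample covariance S[i,j] = (1/(n-1)) · Σ_k (x_{k,i} - mean_i) · (x_{k,j} - mean_j), with n-1 = 3.
  S[X,X] = ((0.25)·(0.25) + (-0.75)·(-0.75) + (-0.75)·(-0.75) + (1.25)·(1.25)) / 3 = 2.75/3 = 0.9167
  S[X,Y] = ((0.25)·(0.75) + (-0.75)·(-4.25) + (-0.75)·(2.75) + (1.25)·(0.75)) / 3 = 2.25/3 = 0.75
  S[X,Z] = ((0.25)·(3) + (-0.75)·(-1) + (-0.75)·(-1) + (1.25)·(-1)) / 3 = 1/3 = 0.3333
  S[Y,Y] = ((0.75)·(0.75) + (-4.25)·(-4.25) + (2.75)·(2.75) + (0.75)·(0.75)) / 3 = 26.75/3 = 8.9167
  S[Y,Z] = ((0.75)·(3) + (-4.25)·(-1) + (2.75)·(-1) + (0.75)·(-1)) / 3 = 3/3 = 1
  S[Z,Z] = ((3)·(3) + (-1)·(-1) + (-1)·(-1) + (-1)·(-1)) / 3 = 12/3 = 4

S is symmetric (S[j,i] = S[i,j]). Assembling:

S = [[0.9167, 0.75, 0.3333],
 [0.75, 8.9167, 1],
 [0.3333, 1, 4]]


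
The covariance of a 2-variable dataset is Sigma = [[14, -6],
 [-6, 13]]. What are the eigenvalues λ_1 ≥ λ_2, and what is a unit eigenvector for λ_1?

Step 1 — characteristic polynomial of 2×2 Sigma:
  det(Sigma - λI) = λ² - trace · λ + det = 0.
  trace = 14 + 13 = 27, det = 14·13 - (-6)² = 146.
Step 2 — discriminant:
  Δ = trace² - 4·det = 729 - 584 = 145.
Step 3 — eigenvalues:
  λ = (trace ± √Δ)/2 = (27 ± 12.0416)/2,
  λ_1 = 19.5208,  λ_2 = 7.4792.

Step 4 — unit eigenvector for λ_1: solve (Sigma - λ_1 I)v = 0. First row:
  (14 - 19.5208)·v_x + (-6)·v_y = 0, i.e. (-5.5208)·v_x + (-6)·v_y = 0,
  so v ∝ (b, λ_1 - a) = (-6, 5.5208); multiply by -1 so the first entry is positive: u = (6, -5.5208).
  ||u|| = √((6)² + (-5.5208)²) = √(66.4792) ≈ 8.1535,
  v_1 = u/||u|| ≈ (0.7359, -0.6771) (||v_1|| = 1).

λ_1 = 19.5208,  λ_2 = 7.4792;  v_1 ≈ (0.7359, -0.6771)


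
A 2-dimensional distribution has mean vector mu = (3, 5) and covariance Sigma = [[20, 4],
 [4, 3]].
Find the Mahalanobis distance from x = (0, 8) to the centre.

Step 1 — centre the observation: (x - mu) = (-3, 3).

Step 2 — invert Sigma. det(Sigma) = 20·3 - (4)² = 44.
  Sigma^{-1} = (1/det) · [[d, -b], [-b, a]] = [[0.0682, -0.0909],
 [-0.0909, 0.4545]].

Step 3 — form the quadratic (x - mu)^T · Sigma^{-1} · (x - mu):
  Sigma^{-1} · (x - mu) = (-0.4773, 1.6364).
  (x - mu)^T · [Sigma^{-1} · (x - mu)] = (-3)·(-0.4773) + (3)·(1.6364) = 6.3409.

Step 4 — take square root: d = √(6.3409) ≈ 2.5181.

d(x, mu) = √(6.3409) ≈ 2.5181


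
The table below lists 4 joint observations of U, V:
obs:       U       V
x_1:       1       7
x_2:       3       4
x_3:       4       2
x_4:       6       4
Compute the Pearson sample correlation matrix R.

Step 1 — column means:
  mean(U) = (1 + 3 + 4 + 6) / 4 = 14/4 = 3.5
  mean(V) = (7 + 4 + 2 + 4) / 4 = 17/4 = 4.25

Step 2 — sample variances and covariances s[i,j] = (1/(n-1)) · Σ_k (x_{k,i} - mean_i) · (x_{k,j} - mean_j), with n-1 = 3:
  s[U,U] = ((-2.5)·(-2.5) + (-0.5)·(-0.5) + (0.5)·(0.5) + (2.5)·(2.5)) / 3 = 13/3 = 4.3333
  s[U,V] = ((-2.5)·(2.75) + (-0.5)·(-0.25) + (0.5)·(-2.25) + (2.5)·(-0.25)) / 3 = -8.5/3 = -2.8333
  s[V,V] = ((2.75)·(2.75) + (-0.25)·(-0.25) + (-2.25)·(-2.25) + (-0.25)·(-0.25)) / 3 = 12.75/3 = 4.25
  Sample standard deviations s_i = √(s[i,i]):
  s(U) = √(4.3333) = 2.0817
  s(V) = √(4.25) = 2.0616

Step 3 — r_{ij} = s_{ij} / (s_i · s_j):
  r[U,U] = 1 (diagonal).
  r[U,V] = -2.8333 / (2.0817 · 2.0616) = -2.8333 / 4.2915 = -0.6602
  r[V,V] = 1 (diagonal).

R is symmetric with unit diagonal. Assembling:

R = [[1, -0.6602],
 [-0.6602, 1]]


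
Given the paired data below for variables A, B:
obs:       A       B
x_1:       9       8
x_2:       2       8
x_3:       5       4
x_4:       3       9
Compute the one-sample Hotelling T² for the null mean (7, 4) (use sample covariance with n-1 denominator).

Step 1 — sample mean vector:
  mean(A) = (9 + 2 + 5 + 3) / 4 = 19/4 = 4.75
  mean(B) = (8 + 8 + 4 + 9) / 4 = 29/4 = 7.25
  x̄ = (4.75, 7.25),  deviation x̄ - mu_0 = (4.75, 7.25) - (7, 4) = (-2.25, 3.25).

Step 2 — sample covariance matrix, S[i,j] = (1/(n-1)) · Σ_k (x_{k,i} - mean_i) · (x_{k,j} - mean_j), divisor n-1 = 3:
  S[A,A] = ((4.25)·(4.25) + (-2.75)·(-2.75) + (0.25)·(0.25) + (-1.75)·(-1.75)) / 3 = 28.75/3 = 9.5833
  S[A,B] = ((4.25)·(0.75) + (-2.75)·(0.75) + (0.25)·(-3.25) + (-1.75)·(1.75)) / 3 = -2.75/3 = -0.9167
  S[B,B] = ((0.75)·(0.75) + (0.75)·(0.75) + (-3.25)·(-3.25) + (1.75)·(1.75)) / 3 = 14.75/3 = 4.9167
  S = [[9.5833, -0.9167],
 [-0.9167, 4.9167]].

Step 3 — invert S. det(S) = 9.5833·4.9167 - (-0.9167)² = 46.2778.
  S^{-1} = (1/det) · [[d, -b], [-b, a]] = [[0.1062, 0.0198],
 [0.0198, 0.2071]].

Step 4 — quadratic form (x̄ - mu_0)^T · S^{-1} · (x̄ - mu_0):
  S^{-1} · (x̄ - mu_0) = (-0.1747, 0.6285),
  (x̄ - mu_0)^T · [...] = (-2.25)·(-0.1747) + (3.25)·(0.6285) = 2.4355.

Step 5 — scale by n: T² = 4 · 2.4355 = 9.7419.

T² ≈ 9.7419


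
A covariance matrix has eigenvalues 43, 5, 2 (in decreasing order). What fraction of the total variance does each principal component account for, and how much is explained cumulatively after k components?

Step 1 — total variance = trace(Sigma) = Σ λ_i = 43 + 5 + 2 = 50.

Step 2 — fraction explained by component i = λ_i / Σ λ:
  PC1: 43/50 = 0.86
  PC2: 5/50 = 0.1
  PC3: 2/50 = 0.04

Step 3 — cumulative fraction after k components = (λ_1 + ... + λ_k) / Σ λ:
  k = 1: 43/50 = 0.86
  k = 2: (43 + 5)/50 = 48/50 = 0.96
  k = 3: (43 + 5 + 2)/50 = 50/50 = 1

Summary (fraction, with percent):

explained: PC1 0.86 (86%), PC2 0.1 (10%), PC3 0.04 (4%);  cumulative: 0.86, 0.96, 1


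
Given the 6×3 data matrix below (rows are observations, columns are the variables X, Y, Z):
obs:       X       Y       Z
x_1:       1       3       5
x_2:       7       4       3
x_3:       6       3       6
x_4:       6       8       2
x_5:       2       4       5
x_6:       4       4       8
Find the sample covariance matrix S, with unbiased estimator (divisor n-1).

Step 1 — column means:
  mean(X) = (1 + 7 + 6 + 6 + 2 + 4) / 6 = 26/6 = 4.3333
  mean(Y) = (3 + 4 + 3 + 8 + 4 + 4) / 6 = 26/6 = 4.3333
  mean(Z) = (5 + 3 + 6 + 2 + 5 + 8) / 6 = 29/6 = 4.8333

Step 2 — sample covariance S[i,j] = (1/(n-1)) · Σ_k (x_{k,i} - mean_i) · (x_{k,j} - mean_j), with n-1 = 5.
  S[X,X] = ((-3.3333)·(-3.3333) + (2.6667)·(2.6667) + (1.6667)·(1.6667) + (1.6667)·(1.6667) + (-2.3333)·(-2.3333) + (-0.3333)·(-0.3333)) / 5 = 29.3333/5 = 5.8667
  S[X,Y] = ((-3.3333)·(-1.3333) + (2.6667)·(-0.3333) + (1.6667)·(-1.3333) + (1.6667)·(3.6667) + (-2.3333)·(-0.3333) + (-0.3333)·(-0.3333)) / 5 = 8.3333/5 = 1.6667
  S[X,Z] = ((-3.3333)·(0.1667) + (2.6667)·(-1.8333) + (1.6667)·(1.1667) + (1.6667)·(-2.8333) + (-2.3333)·(0.1667) + (-0.3333)·(3.1667)) / 5 = -9.6667/5 = -1.9333
  S[Y,Y] = ((-1.3333)·(-1.3333) + (-0.3333)·(-0.3333) + (-1.3333)·(-1.3333) + (3.6667)·(3.6667) + (-0.3333)·(-0.3333) + (-0.3333)·(-0.3333)) / 5 = 17.3333/5 = 3.4667
  S[Y,Z] = ((-1.3333)·(0.1667) + (-0.3333)·(-1.8333) + (-1.3333)·(1.1667) + (3.6667)·(-2.8333) + (-0.3333)·(0.1667) + (-0.3333)·(3.1667)) / 5 = -12.6667/5 = -2.5333
  S[Z,Z] = ((0.1667)·(0.1667) + (-1.8333)·(-1.8333) + (1.1667)·(1.1667) + (-2.8333)·(-2.8333) + (0.1667)·(0.1667) + (3.1667)·(3.1667)) / 5 = 22.8333/5 = 4.5667

S is symmetric (S[j,i] = S[i,j]). Assembling:

S = [[5.8667, 1.6667, -1.9333],
 [1.6667, 3.4667, -2.5333],
 [-1.9333, -2.5333, 4.5667]]


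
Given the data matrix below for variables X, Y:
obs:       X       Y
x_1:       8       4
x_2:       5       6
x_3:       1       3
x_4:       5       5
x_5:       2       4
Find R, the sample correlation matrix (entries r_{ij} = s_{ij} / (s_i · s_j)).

Step 1 — column means:
  mean(X) = (8 + 5 + 1 + 5 + 2) / 5 = 21/5 = 4.2
  mean(Y) = (4 + 6 + 3 + 5 + 4) / 5 = 22/5 = 4.4

Step 2 — sample variances and covariances s[i,j] = (1/(n-1)) · Σ_k (x_{k,i} - mean_i) · (x_{k,j} - mean_j), with n-1 = 4:
  s[X,X] = ((3.8)·(3.8) + (0.8)·(0.8) + (-3.2)·(-3.2) + (0.8)·(0.8) + (-2.2)·(-2.2)) / 4 = 30.8/4 = 7.7
  s[X,Y] = ((3.8)·(-0.4) + (0.8)·(1.6) + (-3.2)·(-1.4) + (0.8)·(0.6) + (-2.2)·(-0.4)) / 4 = 5.6/4 = 1.4
  s[Y,Y] = ((-0.4)·(-0.4) + (1.6)·(1.6) + (-1.4)·(-1.4) + (0.6)·(0.6) + (-0.4)·(-0.4)) / 4 = 5.2/4 = 1.3
  Sample standard deviations s_i = √(s[i,i]):
  s(X) = √(7.7) = 2.7749
  s(Y) = √(1.3) = 1.1402

Step 3 — r_{ij} = s_{ij} / (s_i · s_j):
  r[X,X] = 1 (diagonal).
  r[X,Y] = 1.4 / (2.7749 · 1.1402) = 1.4 / 3.1639 = 0.4425
  r[Y,Y] = 1 (diagonal).

R is symmetric with unit diagonal. Assembling:

R = [[1, 0.4425],
 [0.4425, 1]]


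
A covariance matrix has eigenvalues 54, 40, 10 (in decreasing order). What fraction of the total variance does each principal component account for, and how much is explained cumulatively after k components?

Step 1 — total variance = trace(Sigma) = Σ λ_i = 54 + 40 + 10 = 104.

Step 2 — fraction explained by component i = λ_i / Σ λ:
  PC1: 54/104 = 0.5192
  PC2: 40/104 = 0.3846
  PC3: 10/104 = 0.0962

Step 3 — cumulative fraction after k components = (λ_1 + ... + λ_k) / Σ λ:
  k = 1: 54/104 = 0.5192
  k = 2: (54 + 40)/104 = 94/104 = 0.9038
  k = 3: (54 + 40 + 10)/104 = 104/104 = 1

Summary (fraction, with percent):

explained: PC1 0.5192 (51.92%), PC2 0.3846 (38.46%), PC3 0.0962 (9.62%);  cumulative: 0.5192, 0.9038, 1


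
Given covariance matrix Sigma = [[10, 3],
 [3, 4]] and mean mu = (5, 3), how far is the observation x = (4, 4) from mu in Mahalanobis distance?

Step 1 — centre the observation: (x - mu) = (-1, 1).

Step 2 — invert Sigma. det(Sigma) = 10·4 - (3)² = 31.
  Sigma^{-1} = (1/det) · [[d, -b], [-b, a]] = [[0.129, -0.0968],
 [-0.0968, 0.3226]].

Step 3 — form the quadratic (x - mu)^T · Sigma^{-1} · (x - mu):
  Sigma^{-1} · (x - mu) = (-0.2258, 0.4194).
  (x - mu)^T · [Sigma^{-1} · (x - mu)] = (-1)·(-0.2258) + (1)·(0.4194) = 0.6452.

Step 4 — take square root: d = √(0.6452) ≈ 0.8032.

d(x, mu) = √(0.6452) ≈ 0.8032


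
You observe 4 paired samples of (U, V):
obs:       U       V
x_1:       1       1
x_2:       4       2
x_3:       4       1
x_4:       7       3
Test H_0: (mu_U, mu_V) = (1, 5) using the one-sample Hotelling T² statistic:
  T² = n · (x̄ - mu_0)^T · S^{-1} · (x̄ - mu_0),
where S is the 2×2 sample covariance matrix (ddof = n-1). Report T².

Step 1 — sample mean vector:
  mean(U) = (1 + 4 + 4 + 7) / 4 = 16/4 = 4
  mean(V) = (1 + 2 + 1 + 3) / 4 = 7/4 = 1.75
  x̄ = (4, 1.75),  deviation x̄ - mu_0 = (4, 1.75) - (1, 5) = (3, -3.25).

Step 2 — sample covariance matrix, S[i,j] = (1/(n-1)) · Σ_k (x_{k,i} - mean_i) · (x_{k,j} - mean_j), divisor n-1 = 3:
  S[U,U] = ((-3)·(-3) + (0)·(0) + (0)·(0) + (3)·(3)) / 3 = 18/3 = 6
  S[U,V] = ((-3)·(-0.75) + (0)·(0.25) + (0)·(-0.75) + (3)·(1.25)) / 3 = 6/3 = 2
  S[V,V] = ((-0.75)·(-0.75) + (0.25)·(0.25) + (-0.75)·(-0.75) + (1.25)·(1.25)) / 3 = 2.75/3 = 0.9167
  S = [[6, 2],
 [2, 0.9167]].

Step 3 — invert S. det(S) = 6·0.9167 - (2)² = 1.5.
  S^{-1} = (1/det) · [[d, -b], [-b, a]] = [[0.6111, -1.3333],
 [-1.3333, 4]].

Step 4 — quadratic form (x̄ - mu_0)^T · S^{-1} · (x̄ - mu_0):
  S^{-1} · (x̄ - mu_0) = (6.1667, -17),
  (x̄ - mu_0)^T · [...] = (3)·(6.1667) + (-3.25)·(-17) = 73.75.

Step 5 — scale by n: T² = 4 · 73.75 = 295.

T² ≈ 295


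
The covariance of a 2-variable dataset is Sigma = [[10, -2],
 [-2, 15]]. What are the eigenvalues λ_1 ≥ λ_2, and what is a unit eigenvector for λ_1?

Step 1 — characteristic polynomial of 2×2 Sigma:
  det(Sigma - λI) = λ² - trace · λ + det = 0.
  trace = 10 + 15 = 25, det = 10·15 - (-2)² = 146.
Step 2 — discriminant:
  Δ = trace² - 4·det = 625 - 584 = 41.
Step 3 — eigenvalues:
  λ = (trace ± √Δ)/2 = (25 ± 6.4031)/2,
  λ_1 = 15.7016,  λ_2 = 9.2984.

Step 4 — unit eigenvector for λ_1: solve (Sigma - λ_1 I)v = 0. First row:
  (10 - 15.7016)·v_x + (-2)·v_y = 0, i.e. (-5.7016)·v_x + (-2)·v_y = 0,
  so v ∝ (b, λ_1 - a) = (-2, 5.7016); multiply by -1 so the first entry is positive: u = (2, -5.7016).
  ||u|| = √((2)² + (-5.7016)²) = √(36.5078) ≈ 6.0422,
  v_1 = u/||u|| ≈ (0.331, -0.9436) (||v_1|| = 1).

λ_1 = 15.7016,  λ_2 = 9.2984;  v_1 ≈ (0.331, -0.9436)


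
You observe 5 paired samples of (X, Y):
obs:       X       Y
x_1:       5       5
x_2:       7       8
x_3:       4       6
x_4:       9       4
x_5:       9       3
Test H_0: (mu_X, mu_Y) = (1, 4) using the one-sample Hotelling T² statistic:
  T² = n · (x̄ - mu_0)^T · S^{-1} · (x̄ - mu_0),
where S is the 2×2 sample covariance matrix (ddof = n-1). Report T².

Step 1 — sample mean vector:
  mean(X) = (5 + 7 + 4 + 9 + 9) / 5 = 34/5 = 6.8
  mean(Y) = (5 + 8 + 6 + 4 + 3) / 5 = 26/5 = 5.2
  x̄ = (6.8, 5.2),  deviation x̄ - mu_0 = (6.8, 5.2) - (1, 4) = (5.8, 1.2).

Step 2 — sample covariance matrix, S[i,j] = (1/(n-1)) · Σ_k (x_{k,i} - mean_i) · (x_{k,j} - mean_j), divisor n-1 = 4:
  S[X,X] = ((-1.8)·(-1.8) + (0.2)·(0.2) + (-2.8)·(-2.8) + (2.2)·(2.2) + (2.2)·(2.2)) / 4 = 20.8/4 = 5.2
  S[X,Y] = ((-1.8)·(-0.2) + (0.2)·(2.8) + (-2.8)·(0.8) + (2.2)·(-1.2) + (2.2)·(-2.2)) / 4 = -8.8/4 = -2.2
  S[Y,Y] = ((-0.2)·(-0.2) + (2.8)·(2.8) + (0.8)·(0.8) + (-1.2)·(-1.2) + (-2.2)·(-2.2)) / 4 = 14.8/4 = 3.7
  S = [[5.2, -2.2],
 [-2.2, 3.7]].

Step 3 — invert S. det(S) = 5.2·3.7 - (-2.2)² = 14.4.
  S^{-1} = (1/det) · [[d, -b], [-b, a]] = [[0.2569, 0.1528],
 [0.1528, 0.3611]].

Step 4 — quadratic form (x̄ - mu_0)^T · S^{-1} · (x̄ - mu_0):
  S^{-1} · (x̄ - mu_0) = (1.6736, 1.3194),
  (x̄ - mu_0)^T · [...] = (5.8)·(1.6736) + (1.2)·(1.3194) = 11.2903.

Step 5 — scale by n: T² = 5 · 11.2903 = 56.4514.

T² ≈ 56.4514


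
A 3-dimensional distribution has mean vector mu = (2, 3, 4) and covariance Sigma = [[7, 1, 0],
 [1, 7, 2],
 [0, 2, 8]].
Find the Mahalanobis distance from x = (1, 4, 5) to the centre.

Step 1 — centre the observation: (x - mu) = (-1, 1, 1).

Step 2 — invert Sigma (cofactor / det for 3×3, or solve directly):
  Sigma^{-1} = [[0.1461, -0.0225, 0.0056],
 [-0.0225, 0.1573, -0.0393],
 [0.0056, -0.0393, 0.1348]].

Step 3 — form the quadratic (x - mu)^T · Sigma^{-1} · (x - mu):
  Sigma^{-1} · (x - mu) = (-0.1629, 0.1404, 0.0899).
  (x - mu)^T · [Sigma^{-1} · (x - mu)] = (-1)·(-0.1629) + (1)·(0.1404) + (1)·(0.0899) = 0.3933.

Step 4 — take square root: d = √(0.3933) ≈ 0.6271.

d(x, mu) = √(0.3933) ≈ 0.6271


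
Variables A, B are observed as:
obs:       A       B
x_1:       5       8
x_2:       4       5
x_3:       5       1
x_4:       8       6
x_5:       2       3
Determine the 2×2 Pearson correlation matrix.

Step 1 — column means:
  mean(A) = (5 + 4 + 5 + 8 + 2) / 5 = 24/5 = 4.8
  mean(B) = (8 + 5 + 1 + 6 + 3) / 5 = 23/5 = 4.6

Step 2 — sample variances and covariances s[i,j] = (1/(n-1)) · Σ_k (x_{k,i} - mean_i) · (x_{k,j} - mean_j), with n-1 = 4:
  s[A,A] = ((0.2)·(0.2) + (-0.8)·(-0.8) + (0.2)·(0.2) + (3.2)·(3.2) + (-2.8)·(-2.8)) / 4 = 18.8/4 = 4.7
  s[A,B] = ((0.2)·(3.4) + (-0.8)·(0.4) + (0.2)·(-3.6) + (3.2)·(1.4) + (-2.8)·(-1.6)) / 4 = 8.6/4 = 2.15
  s[B,B] = ((3.4)·(3.4) + (0.4)·(0.4) + (-3.6)·(-3.6) + (1.4)·(1.4) + (-1.6)·(-1.6)) / 4 = 29.2/4 = 7.3
  Sample standard deviations s_i = √(s[i,i]):
  s(A) = √(4.7) = 2.1679
  s(B) = √(7.3) = 2.7019

Step 3 — r_{ij} = s_{ij} / (s_i · s_j):
  r[A,A] = 1 (diagonal).
  r[A,B] = 2.15 / (2.1679 · 2.7019) = 2.15 / 5.8575 = 0.3671
  r[B,B] = 1 (diagonal).

R is symmetric with unit diagonal. Assembling:

R = [[1, 0.3671],
 [0.3671, 1]]


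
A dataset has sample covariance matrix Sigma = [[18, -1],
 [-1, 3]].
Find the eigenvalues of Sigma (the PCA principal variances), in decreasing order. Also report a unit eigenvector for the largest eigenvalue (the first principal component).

Step 1 — characteristic polynomial of 2×2 Sigma:
  det(Sigma - λI) = λ² - trace · λ + det = 0.
  trace = 18 + 3 = 21, det = 18·3 - (-1)² = 53.
Step 2 — discriminant:
  Δ = trace² - 4·det = 441 - 212 = 229.
Step 3 — eigenvalues:
  λ = (trace ± √Δ)/2 = (21 ± 15.1327)/2,
  λ_1 = 18.0664,  λ_2 = 2.9336.

Step 4 — unit eigenvector for λ_1: solve (Sigma - λ_1 I)v = 0. First row:
  (18 - 18.0664)·v_x + (-1)·v_y = 0, i.e. (-0.0664)·v_x + (-1)·v_y = 0,
  so v ∝ (b, λ_1 - a) = (-1, 0.0664); multiply by -1 so the first entry is positive: u = (1, -0.0664).
  ||u|| = √((1)² + (-0.0664)²) = √(1.0044) ≈ 1.0022,
  v_1 = u/||u|| ≈ (0.9978, -0.0662) (||v_1|| = 1).

λ_1 = 18.0664,  λ_2 = 2.9336;  v_1 ≈ (0.9978, -0.0662)


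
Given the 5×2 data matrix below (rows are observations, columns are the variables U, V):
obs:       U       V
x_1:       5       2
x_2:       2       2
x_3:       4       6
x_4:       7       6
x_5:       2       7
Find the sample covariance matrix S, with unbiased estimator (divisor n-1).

Step 1 — column means:
  mean(U) = (5 + 2 + 4 + 7 + 2) / 5 = 20/5 = 4
  mean(V) = (2 + 2 + 6 + 6 + 7) / 5 = 23/5 = 4.6

Step 2 — sample covariance S[i,j] = (1/(n-1)) · Σ_k (x_{k,i} - mean_i) · (x_{k,j} - mean_j), with n-1 = 4.
  S[U,U] = ((1)·(1) + (-2)·(-2) + (0)·(0) + (3)·(3) + (-2)·(-2)) / 4 = 18/4 = 4.5
  S[U,V] = ((1)·(-2.6) + (-2)·(-2.6) + (0)·(1.4) + (3)·(1.4) + (-2)·(2.4)) / 4 = 2/4 = 0.5
  S[V,V] = ((-2.6)·(-2.6) + (-2.6)·(-2.6) + (1.4)·(1.4) + (1.4)·(1.4) + (2.4)·(2.4)) / 4 = 23.2/4 = 5.8

S is symmetric (S[j,i] = S[i,j]). Assembling:

S = [[4.5, 0.5],
 [0.5, 5.8]]


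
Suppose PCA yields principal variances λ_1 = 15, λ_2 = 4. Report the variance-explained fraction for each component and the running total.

Step 1 — total variance = trace(Sigma) = Σ λ_i = 15 + 4 = 19.

Step 2 — fraction explained by component i = λ_i / Σ λ:
  PC1: 15/19 = 0.7895
  PC2: 4/19 = 0.2105

Step 3 — cumulative fraction after k components = (λ_1 + ... + λ_k) / Σ λ:
  k = 1: 15/19 = 0.7895
  k = 2: (15 + 4)/19 = 19/19 = 1

Summary (fraction, with percent):

explained: PC1 0.7895 (78.95%), PC2 0.2105 (21.05%);  cumulative: 0.7895, 1


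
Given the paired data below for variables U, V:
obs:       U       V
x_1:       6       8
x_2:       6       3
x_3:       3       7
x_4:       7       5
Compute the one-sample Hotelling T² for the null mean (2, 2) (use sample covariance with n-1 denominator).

Step 1 — sample mean vector:
  mean(U) = (6 + 6 + 3 + 7) / 4 = 22/4 = 5.5
  mean(V) = (8 + 3 + 7 + 5) / 4 = 23/4 = 5.75
  x̄ = (5.5, 5.75),  deviation x̄ - mu_0 = (5.5, 5.75) - (2, 2) = (3.5, 3.75).

Step 2 — sample covariance matrix, S[i,j] = (1/(n-1)) · Σ_k (x_{k,i} - mean_i) · (x_{k,j} - mean_j), divisor n-1 = 3:
  S[U,U] = ((0.5)·(0.5) + (0.5)·(0.5) + (-2.5)·(-2.5) + (1.5)·(1.5)) / 3 = 9/3 = 3
  S[U,V] = ((0.5)·(2.25) + (0.5)·(-2.75) + (-2.5)·(1.25) + (1.5)·(-0.75)) / 3 = -4.5/3 = -1.5
  S[V,V] = ((2.25)·(2.25) + (-2.75)·(-2.75) + (1.25)·(1.25) + (-0.75)·(-0.75)) / 3 = 14.75/3 = 4.9167
  S = [[3, -1.5],
 [-1.5, 4.9167]].

Step 3 — invert S. det(S) = 3·4.9167 - (-1.5)² = 12.5.
  S^{-1} = (1/det) · [[d, -b], [-b, a]] = [[0.3933, 0.12],
 [0.12, 0.24]].

Step 4 — quadratic form (x̄ - mu_0)^T · S^{-1} · (x̄ - mu_0):
  S^{-1} · (x̄ - mu_0) = (1.8267, 1.32),
  (x̄ - mu_0)^T · [...] = (3.5)·(1.8267) + (3.75)·(1.32) = 11.3433.

Step 5 — scale by n: T² = 4 · 11.3433 = 45.3733.

T² ≈ 45.3733


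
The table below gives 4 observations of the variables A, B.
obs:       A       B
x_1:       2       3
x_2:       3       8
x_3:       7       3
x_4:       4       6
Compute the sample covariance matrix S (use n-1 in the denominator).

Step 1 — column means:
  mean(A) = (2 + 3 + 7 + 4) / 4 = 16/4 = 4
  mean(B) = (3 + 8 + 3 + 6) / 4 = 20/4 = 5

Step 2 — sample covariance S[i,j] = (1/(n-1)) · Σ_k (x_{k,i} - mean_i) · (x_{k,j} - mean_j), with n-1 = 3.
  S[A,A] = ((-2)·(-2) + (-1)·(-1) + (3)·(3) + (0)·(0)) / 3 = 14/3 = 4.6667
  S[A,B] = ((-2)·(-2) + (-1)·(3) + (3)·(-2) + (0)·(1)) / 3 = -5/3 = -1.6667
  S[B,B] = ((-2)·(-2) + (3)·(3) + (-2)·(-2) + (1)·(1)) / 3 = 18/3 = 6

S is symmetric (S[j,i] = S[i,j]). Assembling:

S = [[4.6667, -1.6667],
 [-1.6667, 6]]


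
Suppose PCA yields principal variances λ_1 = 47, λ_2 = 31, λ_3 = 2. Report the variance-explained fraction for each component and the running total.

Step 1 — total variance = trace(Sigma) = Σ λ_i = 47 + 31 + 2 = 80.

Step 2 — fraction explained by component i = λ_i / Σ λ:
  PC1: 47/80 = 0.5875
  PC2: 31/80 = 0.3875
  PC3: 2/80 = 0.025

Step 3 — cumulative fraction after k components = (λ_1 + ... + λ_k) / Σ λ:
  k = 1: 47/80 = 0.5875
  k = 2: (47 + 31)/80 = 78/80 = 0.975
  k = 3: (47 + 31 + 2)/80 = 80/80 = 1

Summary (fraction, with percent):

explained: PC1 0.5875 (58.75%), PC2 0.3875 (38.75%), PC3 0.025 (2.5%);  cumulative: 0.5875, 0.975, 1


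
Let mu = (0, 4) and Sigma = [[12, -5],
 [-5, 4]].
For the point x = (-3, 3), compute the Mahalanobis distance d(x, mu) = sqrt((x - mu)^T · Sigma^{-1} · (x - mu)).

Step 1 — centre the observation: (x - mu) = (-3, -1).

Step 2 — invert Sigma. det(Sigma) = 12·4 - (-5)² = 23.
  Sigma^{-1} = (1/det) · [[d, -b], [-b, a]] = [[0.1739, 0.2174],
 [0.2174, 0.5217]].

Step 3 — form the quadratic (x - mu)^T · Sigma^{-1} · (x - mu):
  Sigma^{-1} · (x - mu) = (-0.7391, -1.1739).
  (x - mu)^T · [Sigma^{-1} · (x - mu)] = (-3)·(-0.7391) + (-1)·(-1.1739) = 3.3913.

Step 4 — take square root: d = √(3.3913) ≈ 1.8415.

d(x, mu) = √(3.3913) ≈ 1.8415


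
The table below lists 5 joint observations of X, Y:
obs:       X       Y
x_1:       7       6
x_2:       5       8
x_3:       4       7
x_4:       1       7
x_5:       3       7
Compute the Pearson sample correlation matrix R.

Step 1 — column means:
  mean(X) = (7 + 5 + 4 + 1 + 3) / 5 = 20/5 = 4
  mean(Y) = (6 + 8 + 7 + 7 + 7) / 5 = 35/5 = 7

Step 2 — sample variances and covariances s[i,j] = (1/(n-1)) · Σ_k (x_{k,i} - mean_i) · (x_{k,j} - mean_j), with n-1 = 4:
  s[X,X] = ((3)·(3) + (1)·(1) + (0)·(0) + (-3)·(-3) + (-1)·(-1)) / 4 = 20/4 = 5
  s[X,Y] = ((3)·(-1) + (1)·(1) + (0)·(0) + (-3)·(0) + (-1)·(0)) / 4 = -2/4 = -0.5
  s[Y,Y] = ((-1)·(-1) + (1)·(1) + (0)·(0) + (0)·(0) + (0)·(0)) / 4 = 2/4 = 0.5
  Sample standard deviations s_i = √(s[i,i]):
  s(X) = √(5) = 2.2361
  s(Y) = √(0.5) = 0.7071

Step 3 — r_{ij} = s_{ij} / (s_i · s_j):
  r[X,X] = 1 (diagonal).
  r[X,Y] = -0.5 / (2.2361 · 0.7071) = -0.5 / 1.5811 = -0.3162
  r[Y,Y] = 1 (diagonal).

R is symmetric with unit diagonal. Assembling:

R = [[1, -0.3162],
 [-0.3162, 1]]


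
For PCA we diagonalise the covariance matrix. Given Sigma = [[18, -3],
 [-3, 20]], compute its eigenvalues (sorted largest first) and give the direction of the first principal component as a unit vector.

Step 1 — characteristic polynomial of 2×2 Sigma:
  det(Sigma - λI) = λ² - trace · λ + det = 0.
  trace = 18 + 20 = 38, det = 18·20 - (-3)² = 351.
Step 2 — discriminant:
  Δ = trace² - 4·det = 1444 - 1404 = 40.
Step 3 — eigenvalues:
  λ = (trace ± √Δ)/2 = (38 ± 6.3246)/2,
  λ_1 = 22.1623,  λ_2 = 15.8377.

Step 4 — unit eigenvector for λ_1: solve (Sigma - λ_1 I)v = 0. First row:
  (18 - 22.1623)·v_x + (-3)·v_y = 0, i.e. (-4.1623)·v_x + (-3)·v_y = 0,
  so v ∝ (b, λ_1 - a) = (-3, 4.1623); multiply by -1 so the first entry is positive: u = (3, -4.1623).
  ||u|| = √((3)² + (-4.1623)²) = √(26.3246) ≈ 5.1307,
  v_1 = u/||u|| ≈ (0.5847, -0.8112) (||v_1|| = 1).

λ_1 = 22.1623,  λ_2 = 15.8377;  v_1 ≈ (0.5847, -0.8112)


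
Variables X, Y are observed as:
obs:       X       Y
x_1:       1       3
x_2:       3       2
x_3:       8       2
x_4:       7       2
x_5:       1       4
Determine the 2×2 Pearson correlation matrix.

Step 1 — column means:
  mean(X) = (1 + 3 + 8 + 7 + 1) / 5 = 20/5 = 4
  mean(Y) = (3 + 2 + 2 + 2 + 4) / 5 = 13/5 = 2.6

Step 2 — sample variances and covariances s[i,j] = (1/(n-1)) · Σ_k (x_{k,i} - mean_i) · (x_{k,j} - mean_j), with n-1 = 4:
  s[X,X] = ((-3)·(-3) + (-1)·(-1) + (4)·(4) + (3)·(3) + (-3)·(-3)) / 4 = 44/4 = 11
  s[X,Y] = ((-3)·(0.4) + (-1)·(-0.6) + (4)·(-0.6) + (3)·(-0.6) + (-3)·(1.4)) / 4 = -9/4 = -2.25
  s[Y,Y] = ((0.4)·(0.4) + (-0.6)·(-0.6) + (-0.6)·(-0.6) + (-0.6)·(-0.6) + (1.4)·(1.4)) / 4 = 3.2/4 = 0.8
  Sample standard deviations s_i = √(s[i,i]):
  s(X) = √(11) = 3.3166
  s(Y) = √(0.8) = 0.8944

Step 3 — r_{ij} = s_{ij} / (s_i · s_j):
  r[X,X] = 1 (diagonal).
  r[X,Y] = -2.25 / (3.3166 · 0.8944) = -2.25 / 2.9665 = -0.7585
  r[Y,Y] = 1 (diagonal).

R is symmetric with unit diagonal. Assembling:

R = [[1, -0.7585],
 [-0.7585, 1]]


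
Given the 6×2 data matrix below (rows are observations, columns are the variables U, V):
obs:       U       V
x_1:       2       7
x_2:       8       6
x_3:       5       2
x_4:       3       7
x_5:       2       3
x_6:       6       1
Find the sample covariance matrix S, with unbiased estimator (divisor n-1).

Step 1 — column means:
  mean(U) = (2 + 8 + 5 + 3 + 2 + 6) / 6 = 26/6 = 4.3333
  mean(V) = (7 + 6 + 2 + 7 + 3 + 1) / 6 = 26/6 = 4.3333

Step 2 — sample covariance S[i,j] = (1/(n-1)) · Σ_k (x_{k,i} - mean_i) · (x_{k,j} - mean_j), with n-1 = 5.
  S[U,U] = ((-2.3333)·(-2.3333) + (3.6667)·(3.6667) + (0.6667)·(0.6667) + (-1.3333)·(-1.3333) + (-2.3333)·(-2.3333) + (1.6667)·(1.6667)) / 5 = 29.3333/5 = 5.8667
  S[U,V] = ((-2.3333)·(2.6667) + (3.6667)·(1.6667) + (0.6667)·(-2.3333) + (-1.3333)·(2.6667) + (-2.3333)·(-1.3333) + (1.6667)·(-3.3333)) / 5 = -7.6667/5 = -1.5333
  S[V,V] = ((2.6667)·(2.6667) + (1.6667)·(1.6667) + (-2.3333)·(-2.3333) + (2.6667)·(2.6667) + (-1.3333)·(-1.3333) + (-3.3333)·(-3.3333)) / 5 = 35.3333/5 = 7.0667

S is symmetric (S[j,i] = S[i,j]). Assembling:

S = [[5.8667, -1.5333],
 [-1.5333, 7.0667]]


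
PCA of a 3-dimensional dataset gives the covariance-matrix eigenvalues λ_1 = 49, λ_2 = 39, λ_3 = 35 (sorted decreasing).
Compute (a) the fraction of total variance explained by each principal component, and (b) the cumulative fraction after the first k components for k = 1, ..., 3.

Step 1 — total variance = trace(Sigma) = Σ λ_i = 49 + 39 + 35 = 123.

Step 2 — fraction explained by component i = λ_i / Σ λ:
  PC1: 49/123 = 0.3984
  PC2: 39/123 = 0.3171
  PC3: 35/123 = 0.2846

Step 3 — cumulative fraction after k components = (λ_1 + ... + λ_k) / Σ λ:
  k = 1: 49/123 = 0.3984
  k = 2: (49 + 39)/123 = 88/123 = 0.7154
  k = 3: (49 + 39 + 35)/123 = 123/123 = 1

Summary (fraction, with percent):

explained: PC1 0.3984 (39.84%), PC2 0.3171 (31.71%), PC3 0.2846 (28.46%);  cumulative: 0.3984, 0.7154, 1


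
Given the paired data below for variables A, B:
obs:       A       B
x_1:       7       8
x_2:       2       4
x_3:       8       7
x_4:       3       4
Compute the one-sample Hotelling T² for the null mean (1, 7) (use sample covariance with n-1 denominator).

Step 1 — sample mean vector:
  mean(A) = (7 + 2 + 8 + 3) / 4 = 20/4 = 5
  mean(B) = (8 + 4 + 7 + 4) / 4 = 23/4 = 5.75
  x̄ = (5, 5.75),  deviation x̄ - mu_0 = (5, 5.75) - (1, 7) = (4, -1.25).

Step 2 — sample covariance matrix, S[i,j] = (1/(n-1)) · Σ_k (x_{k,i} - mean_i) · (x_{k,j} - mean_j), divisor n-1 = 3:
  S[A,A] = ((2)·(2) + (-3)·(-3) + (3)·(3) + (-2)·(-2)) / 3 = 26/3 = 8.6667
  S[A,B] = ((2)·(2.25) + (-3)·(-1.75) + (3)·(1.25) + (-2)·(-1.75)) / 3 = 17/3 = 5.6667
  S[B,B] = ((2.25)·(2.25) + (-1.75)·(-1.75) + (1.25)·(1.25) + (-1.75)·(-1.75)) / 3 = 12.75/3 = 4.25
  S = [[8.6667, 5.6667],
 [5.6667, 4.25]].

Step 3 — invert S. det(S) = 8.6667·4.25 - (5.6667)² = 4.7222.
  S^{-1} = (1/det) · [[d, -b], [-b, a]] = [[0.9, -1.2],
 [-1.2, 1.8353]].

Step 4 — quadratic form (x̄ - mu_0)^T · S^{-1} · (x̄ - mu_0):
  S^{-1} · (x̄ - mu_0) = (5.1, -7.0941),
  (x̄ - mu_0)^T · [...] = (4)·(5.1) + (-1.25)·(-7.0941) = 29.2676.

Step 5 — scale by n: T² = 4 · 29.2676 = 117.0706.

T² ≈ 117.0706


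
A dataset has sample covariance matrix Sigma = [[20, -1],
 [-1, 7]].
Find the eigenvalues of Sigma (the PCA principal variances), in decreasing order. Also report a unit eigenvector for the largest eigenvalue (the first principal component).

Step 1 — characteristic polynomial of 2×2 Sigma:
  det(Sigma - λI) = λ² - trace · λ + det = 0.
  trace = 20 + 7 = 27, det = 20·7 - (-1)² = 139.
Step 2 — discriminant:
  Δ = trace² - 4·det = 729 - 556 = 173.
Step 3 — eigenvalues:
  λ = (trace ± √Δ)/2 = (27 ± 13.1529)/2,
  λ_1 = 20.0765,  λ_2 = 6.9235.

Step 4 — unit eigenvector for λ_1: solve (Sigma - λ_1 I)v = 0. First row:
  (20 - 20.0765)·v_x + (-1)·v_y = 0, i.e. (-0.0765)·v_x + (-1)·v_y = 0,
  so v ∝ (b, λ_1 - a) = (-1, 0.0765); multiply by -1 so the first entry is positive: u = (1, -0.0765).
  ||u|| = √((1)² + (-0.0765)²) = √(1.0058) ≈ 1.0029,
  v_1 = u/||u|| ≈ (0.9971, -0.0763) (||v_1|| = 1).

λ_1 = 20.0765,  λ_2 = 6.9235;  v_1 ≈ (0.9971, -0.0763)


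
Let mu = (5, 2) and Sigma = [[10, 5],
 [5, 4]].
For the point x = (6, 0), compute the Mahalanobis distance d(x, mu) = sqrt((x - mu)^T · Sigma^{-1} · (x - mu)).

Step 1 — centre the observation: (x - mu) = (1, -2).

Step 2 — invert Sigma. det(Sigma) = 10·4 - (5)² = 15.
  Sigma^{-1} = (1/det) · [[d, -b], [-b, a]] = [[0.2667, -0.3333],
 [-0.3333, 0.6667]].

Step 3 — form the quadratic (x - mu)^T · Sigma^{-1} · (x - mu):
  Sigma^{-1} · (x - mu) = (0.9333, -1.6667).
  (x - mu)^T · [Sigma^{-1} · (x - mu)] = (1)·(0.9333) + (-2)·(-1.6667) = 4.2667.

Step 4 — take square root: d = √(4.2667) ≈ 2.0656.

d(x, mu) = √(4.2667) ≈ 2.0656
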